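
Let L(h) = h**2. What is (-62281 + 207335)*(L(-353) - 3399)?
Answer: 17581995340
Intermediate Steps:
(-62281 + 207335)*(L(-353) - 3399) = (-62281 + 207335)*((-353)**2 - 3399) = 145054*(124609 - 3399) = 145054*121210 = 17581995340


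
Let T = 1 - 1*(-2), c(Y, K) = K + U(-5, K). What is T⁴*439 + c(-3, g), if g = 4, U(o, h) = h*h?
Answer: 35579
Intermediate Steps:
U(o, h) = h²
c(Y, K) = K + K²
T = 3 (T = 1 + 2 = 3)
T⁴*439 + c(-3, g) = 3⁴*439 + 4*(1 + 4) = 81*439 + 4*5 = 35559 + 20 = 35579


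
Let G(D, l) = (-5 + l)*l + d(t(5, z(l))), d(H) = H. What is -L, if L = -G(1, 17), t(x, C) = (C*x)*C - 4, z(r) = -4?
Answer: 280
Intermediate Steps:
t(x, C) = -4 + x*C² (t(x, C) = x*C² - 4 = -4 + x*C²)
G(D, l) = 76 + l*(-5 + l) (G(D, l) = (-5 + l)*l + (-4 + 5*(-4)²) = l*(-5 + l) + (-4 + 5*16) = l*(-5 + l) + (-4 + 80) = l*(-5 + l) + 76 = 76 + l*(-5 + l))
L = -280 (L = -(76 + 17² - 5*17) = -(76 + 289 - 85) = -1*280 = -280)
-L = -1*(-280) = 280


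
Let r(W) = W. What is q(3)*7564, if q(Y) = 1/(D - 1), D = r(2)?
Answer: 7564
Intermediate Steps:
D = 2
q(Y) = 1 (q(Y) = 1/(2 - 1) = 1/1 = 1)
q(3)*7564 = 1*7564 = 7564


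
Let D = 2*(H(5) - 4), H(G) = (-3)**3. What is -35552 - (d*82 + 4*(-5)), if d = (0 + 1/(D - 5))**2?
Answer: -159503230/4489 ≈ -35532.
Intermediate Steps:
H(G) = -27
D = -62 (D = 2*(-27 - 4) = 2*(-31) = -62)
d = 1/4489 (d = (0 + 1/(-62 - 5))**2 = (0 + 1/(-67))**2 = (0 - 1/67)**2 = (-1/67)**2 = 1/4489 ≈ 0.00022277)
-35552 - (d*82 + 4*(-5)) = -35552 - ((1/4489)*82 + 4*(-5)) = -35552 - (82/4489 - 20) = -35552 - 1*(-89698/4489) = -35552 + 89698/4489 = -159503230/4489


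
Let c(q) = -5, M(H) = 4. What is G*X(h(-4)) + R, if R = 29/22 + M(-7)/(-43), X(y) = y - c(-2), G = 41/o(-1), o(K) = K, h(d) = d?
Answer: -37627/946 ≈ -39.775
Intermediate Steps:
G = -41 (G = 41/(-1) = 41*(-1) = -41)
X(y) = 5 + y (X(y) = y - 1*(-5) = y + 5 = 5 + y)
R = 1159/946 (R = 29/22 + 4/(-43) = 29*(1/22) + 4*(-1/43) = 29/22 - 4/43 = 1159/946 ≈ 1.2252)
G*X(h(-4)) + R = -41*(5 - 4) + 1159/946 = -41*1 + 1159/946 = -41 + 1159/946 = -37627/946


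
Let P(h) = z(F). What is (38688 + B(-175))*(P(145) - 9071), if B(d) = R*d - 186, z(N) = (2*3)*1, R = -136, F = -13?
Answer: -564767630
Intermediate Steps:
z(N) = 6 (z(N) = 6*1 = 6)
B(d) = -186 - 136*d (B(d) = -136*d - 186 = -186 - 136*d)
P(h) = 6
(38688 + B(-175))*(P(145) - 9071) = (38688 + (-186 - 136*(-175)))*(6 - 9071) = (38688 + (-186 + 23800))*(-9065) = (38688 + 23614)*(-9065) = 62302*(-9065) = -564767630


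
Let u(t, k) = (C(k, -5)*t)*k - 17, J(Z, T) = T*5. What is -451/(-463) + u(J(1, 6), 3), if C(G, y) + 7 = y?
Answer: -507460/463 ≈ -1096.0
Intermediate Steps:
J(Z, T) = 5*T
C(G, y) = -7 + y
u(t, k) = -17 - 12*k*t (u(t, k) = ((-7 - 5)*t)*k - 17 = (-12*t)*k - 17 = -12*k*t - 17 = -17 - 12*k*t)
-451/(-463) + u(J(1, 6), 3) = -451/(-463) + (-17 - 12*3*5*6) = -451*(-1/463) + (-17 - 12*3*30) = 451/463 + (-17 - 1080) = 451/463 - 1097 = -507460/463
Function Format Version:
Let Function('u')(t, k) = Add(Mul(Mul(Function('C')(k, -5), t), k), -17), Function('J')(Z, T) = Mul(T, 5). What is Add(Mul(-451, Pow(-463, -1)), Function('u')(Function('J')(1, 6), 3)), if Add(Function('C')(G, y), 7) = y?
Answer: Rational(-507460, 463) ≈ -1096.0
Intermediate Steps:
Function('J')(Z, T) = Mul(5, T)
Function('C')(G, y) = Add(-7, y)
Function('u')(t, k) = Add(-17, Mul(-12, k, t)) (Function('u')(t, k) = Add(Mul(Mul(Add(-7, -5), t), k), -17) = Add(Mul(Mul(-12, t), k), -17) = Add(Mul(-12, k, t), -17) = Add(-17, Mul(-12, k, t)))
Add(Mul(-451, Pow(-463, -1)), Function('u')(Function('J')(1, 6), 3)) = Add(Mul(-451, Pow(-463, -1)), Add(-17, Mul(-12, 3, Mul(5, 6)))) = Add(Mul(-451, Rational(-1, 463)), Add(-17, Mul(-12, 3, 30))) = Add(Rational(451, 463), Add(-17, -1080)) = Add(Rational(451, 463), -1097) = Rational(-507460, 463)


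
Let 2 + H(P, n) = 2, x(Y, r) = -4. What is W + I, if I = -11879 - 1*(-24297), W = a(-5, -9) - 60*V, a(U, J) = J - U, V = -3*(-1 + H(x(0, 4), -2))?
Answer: 12234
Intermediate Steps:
H(P, n) = 0 (H(P, n) = -2 + 2 = 0)
V = 3 (V = -3*(-1 + 0) = -3*(-1) = 3)
W = -184 (W = (-9 - 1*(-5)) - 60*3 = (-9 + 5) - 180 = -4 - 180 = -184)
I = 12418 (I = -11879 + 24297 = 12418)
W + I = -184 + 12418 = 12234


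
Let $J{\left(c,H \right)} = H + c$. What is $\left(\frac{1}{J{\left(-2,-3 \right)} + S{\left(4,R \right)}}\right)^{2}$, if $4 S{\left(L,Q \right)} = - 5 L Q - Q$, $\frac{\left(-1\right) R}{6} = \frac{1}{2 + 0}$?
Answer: $\frac{16}{1849} \approx 0.0086533$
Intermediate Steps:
$R = -3$ ($R = - \frac{6}{2 + 0} = - \frac{6}{2} = \left(-6\right) \frac{1}{2} = -3$)
$S{\left(L,Q \right)} = - \frac{Q}{4} - \frac{5 L Q}{4}$ ($S{\left(L,Q \right)} = \frac{- 5 L Q - Q}{4} = \frac{- Q - 5 L Q}{4} = - \frac{Q}{4} - \frac{5 L Q}{4}$)
$\left(\frac{1}{J{\left(-2,-3 \right)} + S{\left(4,R \right)}}\right)^{2} = \left(\frac{1}{\left(-3 - 2\right) - - \frac{3 \left(1 + 5 \cdot 4\right)}{4}}\right)^{2} = \left(\frac{1}{-5 - - \frac{3 \left(1 + 20\right)}{4}}\right)^{2} = \left(\frac{1}{-5 - \left(- \frac{3}{4}\right) 21}\right)^{2} = \left(\frac{1}{-5 + \frac{63}{4}}\right)^{2} = \left(\frac{1}{\frac{43}{4}}\right)^{2} = \left(\frac{4}{43}\right)^{2} = \frac{16}{1849}$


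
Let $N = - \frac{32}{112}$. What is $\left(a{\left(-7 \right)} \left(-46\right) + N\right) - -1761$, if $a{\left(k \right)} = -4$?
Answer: $\frac{13613}{7} \approx 1944.7$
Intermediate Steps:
$N = - \frac{2}{7}$ ($N = \left(-32\right) \frac{1}{112} = - \frac{2}{7} \approx -0.28571$)
$\left(a{\left(-7 \right)} \left(-46\right) + N\right) - -1761 = \left(\left(-4\right) \left(-46\right) - \frac{2}{7}\right) - -1761 = \left(184 - \frac{2}{7}\right) + 1761 = \frac{1286}{7} + 1761 = \frac{13613}{7}$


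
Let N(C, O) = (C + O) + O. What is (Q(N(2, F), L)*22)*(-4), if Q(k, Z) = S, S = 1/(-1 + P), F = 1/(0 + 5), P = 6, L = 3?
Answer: -88/5 ≈ -17.600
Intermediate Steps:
F = ⅕ (F = 1/5 = ⅕ ≈ 0.20000)
N(C, O) = C + 2*O
S = ⅕ (S = 1/(-1 + 6) = 1/5 = ⅕ ≈ 0.20000)
Q(k, Z) = ⅕
(Q(N(2, F), L)*22)*(-4) = ((⅕)*22)*(-4) = (22/5)*(-4) = -88/5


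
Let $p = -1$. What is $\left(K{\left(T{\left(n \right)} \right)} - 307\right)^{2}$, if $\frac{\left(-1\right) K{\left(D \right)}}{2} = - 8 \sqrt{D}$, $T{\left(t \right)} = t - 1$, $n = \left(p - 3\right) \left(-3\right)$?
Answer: $97065 - 9824 \sqrt{11} \approx 64483.0$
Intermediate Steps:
$n = 12$ ($n = \left(-1 - 3\right) \left(-3\right) = \left(-4\right) \left(-3\right) = 12$)
$T{\left(t \right)} = -1 + t$
$K{\left(D \right)} = 16 \sqrt{D}$ ($K{\left(D \right)} = - 2 \left(- 8 \sqrt{D}\right) = 16 \sqrt{D}$)
$\left(K{\left(T{\left(n \right)} \right)} - 307\right)^{2} = \left(16 \sqrt{-1 + 12} - 307\right)^{2} = \left(16 \sqrt{11} - 307\right)^{2} = \left(-307 + 16 \sqrt{11}\right)^{2}$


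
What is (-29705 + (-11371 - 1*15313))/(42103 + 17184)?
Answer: -56389/59287 ≈ -0.95112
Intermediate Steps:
(-29705 + (-11371 - 1*15313))/(42103 + 17184) = (-29705 + (-11371 - 15313))/59287 = (-29705 - 26684)*(1/59287) = -56389*1/59287 = -56389/59287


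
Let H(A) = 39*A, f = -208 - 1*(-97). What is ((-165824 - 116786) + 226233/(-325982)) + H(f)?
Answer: -93537175331/325982 ≈ -2.8694e+5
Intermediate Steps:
f = -111 (f = -208 + 97 = -111)
((-165824 - 116786) + 226233/(-325982)) + H(f) = ((-165824 - 116786) + 226233/(-325982)) + 39*(-111) = (-282610 + 226233*(-1/325982)) - 4329 = (-282610 - 226233/325982) - 4329 = -92125999253/325982 - 4329 = -93537175331/325982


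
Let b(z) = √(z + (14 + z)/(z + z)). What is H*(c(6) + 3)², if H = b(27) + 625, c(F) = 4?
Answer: 30625 + 49*√8994/18 ≈ 30883.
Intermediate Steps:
b(z) = √(z + (14 + z)/(2*z)) (b(z) = √(z + (14 + z)/((2*z))) = √(z + (14 + z)*(1/(2*z))) = √(z + (14 + z)/(2*z)))
H = 625 + √8994/18 (H = √(2 + 4*27 + 28/27)/2 + 625 = √(2 + 108 + 28*(1/27))/2 + 625 = √(2 + 108 + 28/27)/2 + 625 = √(2998/27)/2 + 625 = (√8994/9)/2 + 625 = √8994/18 + 625 = 625 + √8994/18 ≈ 630.27)
H*(c(6) + 3)² = (625 + √8994/18)*(4 + 3)² = (625 + √8994/18)*7² = (625 + √8994/18)*49 = 30625 + 49*√8994/18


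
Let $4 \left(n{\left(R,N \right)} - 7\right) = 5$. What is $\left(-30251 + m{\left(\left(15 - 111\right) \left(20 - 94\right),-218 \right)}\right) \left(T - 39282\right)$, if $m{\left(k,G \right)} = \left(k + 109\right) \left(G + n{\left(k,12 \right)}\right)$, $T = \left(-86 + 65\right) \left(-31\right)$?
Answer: $\frac{238457998641}{4} \approx 5.9614 \cdot 10^{10}$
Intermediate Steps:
$n{\left(R,N \right)} = \frac{33}{4}$ ($n{\left(R,N \right)} = 7 + \frac{1}{4} \cdot 5 = 7 + \frac{5}{4} = \frac{33}{4}$)
$T = 651$ ($T = \left(-21\right) \left(-31\right) = 651$)
$m{\left(k,G \right)} = \left(109 + k\right) \left(\frac{33}{4} + G\right)$ ($m{\left(k,G \right)} = \left(k + 109\right) \left(G + \frac{33}{4}\right) = \left(109 + k\right) \left(\frac{33}{4} + G\right)$)
$\left(-30251 + m{\left(\left(15 - 111\right) \left(20 - 94\right),-218 \right)}\right) \left(T - 39282\right) = \left(-30251 + \left(\frac{3597}{4} + 109 \left(-218\right) + \frac{33 \left(15 - 111\right) \left(20 - 94\right)}{4} - 218 \left(15 - 111\right) \left(20 - 94\right)\right)\right) \left(651 - 39282\right) = \left(-30251 + \left(\frac{3597}{4} - 23762 + \frac{33 \left(\left(-96\right) \left(-74\right)\right)}{4} - 218 \left(\left(-96\right) \left(-74\right)\right)\right)\right) \left(-38631\right) = \left(-30251 + \left(\frac{3597}{4} - 23762 + \frac{33}{4} \cdot 7104 - 1548672\right)\right) \left(-38631\right) = \left(-30251 + \left(\frac{3597}{4} - 23762 + 58608 - 1548672\right)\right) \left(-38631\right) = \left(-30251 - \frac{6051707}{4}\right) \left(-38631\right) = \left(- \frac{6172711}{4}\right) \left(-38631\right) = \frac{238457998641}{4}$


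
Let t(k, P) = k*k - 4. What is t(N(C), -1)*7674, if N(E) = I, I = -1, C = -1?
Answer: -23022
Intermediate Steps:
N(E) = -1
t(k, P) = -4 + k² (t(k, P) = k² - 4 = -4 + k²)
t(N(C), -1)*7674 = (-4 + (-1)²)*7674 = (-4 + 1)*7674 = -3*7674 = -23022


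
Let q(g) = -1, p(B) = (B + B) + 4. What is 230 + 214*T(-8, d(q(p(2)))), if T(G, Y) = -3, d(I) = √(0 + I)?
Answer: -412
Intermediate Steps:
p(B) = 4 + 2*B (p(B) = 2*B + 4 = 4 + 2*B)
d(I) = √I
230 + 214*T(-8, d(q(p(2)))) = 230 + 214*(-3) = 230 - 642 = -412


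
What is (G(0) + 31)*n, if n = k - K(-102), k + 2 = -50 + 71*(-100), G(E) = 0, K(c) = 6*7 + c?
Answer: -219852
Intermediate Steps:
K(c) = 42 + c
k = -7152 (k = -2 + (-50 + 71*(-100)) = -2 + (-50 - 7100) = -2 - 7150 = -7152)
n = -7092 (n = -7152 - (42 - 102) = -7152 - 1*(-60) = -7152 + 60 = -7092)
(G(0) + 31)*n = (0 + 31)*(-7092) = 31*(-7092) = -219852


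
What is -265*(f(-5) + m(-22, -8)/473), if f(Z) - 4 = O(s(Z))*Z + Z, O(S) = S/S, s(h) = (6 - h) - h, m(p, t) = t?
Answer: 754190/473 ≈ 1594.5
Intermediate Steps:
s(h) = 6 - 2*h
O(S) = 1
f(Z) = 4 + 2*Z (f(Z) = 4 + (1*Z + Z) = 4 + (Z + Z) = 4 + 2*Z)
-265*(f(-5) + m(-22, -8)/473) = -265*((4 + 2*(-5)) - 8/473) = -265*((4 - 10) - 8*1/473) = -265*(-6 - 8/473) = -265*(-2846/473) = 754190/473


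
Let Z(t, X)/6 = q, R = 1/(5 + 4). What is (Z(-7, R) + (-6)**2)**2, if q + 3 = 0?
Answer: 324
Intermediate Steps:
R = 1/9 ≈ 0.11111
q = -3 (q = -3 + 0 = -3)
Z(t, X) = -18 (Z(t, X) = 6*(-3) = -18)
(Z(-7, R) + (-6)**2)**2 = (-18 + (-6)**2)**2 = (-18 + 36)**2 = 18**2 = 324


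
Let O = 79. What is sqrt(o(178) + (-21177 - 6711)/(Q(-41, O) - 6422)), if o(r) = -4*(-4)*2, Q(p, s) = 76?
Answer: 2*sqrt(91604510)/3173 ≈ 6.0328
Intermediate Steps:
o(r) = 32 (o(r) = 16*2 = 32)
sqrt(o(178) + (-21177 - 6711)/(Q(-41, O) - 6422)) = sqrt(32 + (-21177 - 6711)/(76 - 6422)) = sqrt(32 - 27888/(-6346)) = sqrt(32 - 27888*(-1/6346)) = sqrt(32 + 13944/3173) = sqrt(115480/3173) = 2*sqrt(91604510)/3173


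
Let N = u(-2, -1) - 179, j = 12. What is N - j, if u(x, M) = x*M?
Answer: -189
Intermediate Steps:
u(x, M) = M*x
N = -177 (N = -1*(-2) - 179 = 2 - 179 = -177)
N - j = -177 - 1*12 = -177 - 12 = -189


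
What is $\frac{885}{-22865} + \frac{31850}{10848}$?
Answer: $\frac{71864977}{24803952} \approx 2.8973$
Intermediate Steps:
$\frac{885}{-22865} + \frac{31850}{10848} = 885 \left(- \frac{1}{22865}\right) + 31850 \cdot \frac{1}{10848} = - \frac{177}{4573} + \frac{15925}{5424} = \frac{71864977}{24803952}$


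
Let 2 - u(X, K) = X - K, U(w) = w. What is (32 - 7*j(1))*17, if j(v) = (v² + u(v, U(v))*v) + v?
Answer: 68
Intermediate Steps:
u(X, K) = 2 + K - X (u(X, K) = 2 - (X - K) = 2 + (K - X) = 2 + K - X)
j(v) = v² + 3*v (j(v) = (v² + (2 + v - v)*v) + v = (v² + 2*v) + v = v² + 3*v)
(32 - 7*j(1))*17 = (32 - 7*(3 + 1))*17 = (32 - 7*4)*17 = (32 - 28)*17 = 4*17 = 68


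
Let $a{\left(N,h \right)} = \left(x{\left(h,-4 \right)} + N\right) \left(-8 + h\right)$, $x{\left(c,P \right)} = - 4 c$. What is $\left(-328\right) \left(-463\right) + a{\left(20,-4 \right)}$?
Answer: $151432$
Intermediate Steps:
$a{\left(N,h \right)} = \left(-8 + h\right) \left(N - 4 h\right)$ ($a{\left(N,h \right)} = \left(- 4 h + N\right) \left(-8 + h\right) = \left(N - 4 h\right) \left(-8 + h\right) = \left(-8 + h\right) \left(N - 4 h\right)$)
$\left(-328\right) \left(-463\right) + a{\left(20,-4 \right)} = \left(-328\right) \left(-463\right) + \left(\left(-8\right) 20 - 4 \left(-4\right)^{2} + 32 \left(-4\right) + 20 \left(-4\right)\right) = 151864 - 432 = 151432$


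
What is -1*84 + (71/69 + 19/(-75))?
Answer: -47854/575 ≈ -83.224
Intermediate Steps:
-1*84 + (71/69 + 19/(-75)) = -84 + (71*(1/69) + 19*(-1/75)) = -84 + (71/69 - 19/75) = -84 + 446/575 = -47854/575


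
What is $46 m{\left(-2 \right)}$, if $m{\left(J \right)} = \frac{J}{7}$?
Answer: $- \frac{92}{7} \approx -13.143$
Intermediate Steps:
$m{\left(J \right)} = \frac{J}{7}$ ($m{\left(J \right)} = J \frac{1}{7} = \frac{J}{7}$)
$46 m{\left(-2 \right)} = 46 \cdot \frac{1}{7} \left(-2\right) = 46 \left(- \frac{2}{7}\right) = - \frac{92}{7}$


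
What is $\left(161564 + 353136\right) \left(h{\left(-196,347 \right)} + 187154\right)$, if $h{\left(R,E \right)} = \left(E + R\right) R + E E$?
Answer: $143069614900$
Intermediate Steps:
$h{\left(R,E \right)} = E^{2} + R \left(E + R\right)$ ($h{\left(R,E \right)} = R \left(E + R\right) + E^{2} = E^{2} + R \left(E + R\right)$)
$\left(161564 + 353136\right) \left(h{\left(-196,347 \right)} + 187154\right) = \left(161564 + 353136\right) \left(\left(347^{2} + \left(-196\right)^{2} + 347 \left(-196\right)\right) + 187154\right) = 514700 \left(\left(120409 + 38416 - 68012\right) + 187154\right) = 514700 \left(90813 + 187154\right) = 514700 \cdot 277967 = 143069614900$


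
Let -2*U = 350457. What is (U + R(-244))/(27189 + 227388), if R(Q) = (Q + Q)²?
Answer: 125831/509154 ≈ 0.24714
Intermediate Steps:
U = -350457/2 (U = -½*350457 = -350457/2 ≈ -1.7523e+5)
R(Q) = 4*Q² (R(Q) = (2*Q)² = 4*Q²)
(U + R(-244))/(27189 + 227388) = (-350457/2 + 4*(-244)²)/(27189 + 227388) = (-350457/2 + 4*59536)/254577 = (-350457/2 + 238144)*(1/254577) = (125831/2)*(1/254577) = 125831/509154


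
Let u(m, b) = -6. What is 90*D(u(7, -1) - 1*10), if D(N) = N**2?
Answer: 23040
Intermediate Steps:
90*D(u(7, -1) - 1*10) = 90*(-6 - 1*10)**2 = 90*(-6 - 10)**2 = 90*(-16)**2 = 90*256 = 23040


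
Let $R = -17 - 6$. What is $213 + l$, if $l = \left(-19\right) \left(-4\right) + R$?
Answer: $266$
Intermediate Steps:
$R = -23$ ($R = -17 - 6 = -23$)
$l = 53$ ($l = \left(-19\right) \left(-4\right) - 23 = 76 - 23 = 53$)
$213 + l = 213 + 53 = 266$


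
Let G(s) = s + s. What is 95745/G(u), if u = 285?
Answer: 6383/38 ≈ 167.97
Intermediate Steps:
G(s) = 2*s
95745/G(u) = 95745/((2*285)) = 95745/570 = 95745*(1/570) = 6383/38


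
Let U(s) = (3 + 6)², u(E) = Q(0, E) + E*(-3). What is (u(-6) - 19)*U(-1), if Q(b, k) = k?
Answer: -567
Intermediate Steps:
u(E) = -2*E (u(E) = E + E*(-3) = E - 3*E = -2*E)
U(s) = 81 (U(s) = 9² = 81)
(u(-6) - 19)*U(-1) = (-2*(-6) - 19)*81 = (12 - 19)*81 = -7*81 = -567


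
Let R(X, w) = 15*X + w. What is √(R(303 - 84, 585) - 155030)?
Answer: 2*I*√37790 ≈ 388.79*I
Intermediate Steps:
R(X, w) = w + 15*X
√(R(303 - 84, 585) - 155030) = √((585 + 15*(303 - 84)) - 155030) = √((585 + 15*219) - 155030) = √((585 + 3285) - 155030) = √(3870 - 155030) = √(-151160) = 2*I*√37790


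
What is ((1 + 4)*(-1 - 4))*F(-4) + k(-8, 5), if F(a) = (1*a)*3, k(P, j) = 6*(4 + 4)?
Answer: 348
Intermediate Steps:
k(P, j) = 48 (k(P, j) = 6*8 = 48)
F(a) = 3*a (F(a) = a*3 = 3*a)
((1 + 4)*(-1 - 4))*F(-4) + k(-8, 5) = ((1 + 4)*(-1 - 4))*(3*(-4)) + 48 = (5*(-5))*(-12) + 48 = -25*(-12) + 48 = 300 + 48 = 348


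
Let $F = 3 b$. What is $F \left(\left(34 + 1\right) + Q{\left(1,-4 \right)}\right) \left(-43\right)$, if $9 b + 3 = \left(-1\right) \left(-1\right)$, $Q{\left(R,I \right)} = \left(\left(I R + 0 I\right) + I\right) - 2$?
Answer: $\frac{2150}{3} \approx 716.67$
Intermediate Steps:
$Q{\left(R,I \right)} = -2 + I + I R$ ($Q{\left(R,I \right)} = \left(\left(I R + 0\right) + I\right) - 2 = \left(I R + I\right) - 2 = \left(I + I R\right) - 2 = -2 + I + I R$)
$b = - \frac{2}{9}$ ($b = - \frac{1}{3} + \frac{\left(-1\right) \left(-1\right)}{9} = - \frac{1}{3} + \frac{1}{9} \cdot 1 = - \frac{1}{3} + \frac{1}{9} = - \frac{2}{9} \approx -0.22222$)
$F = - \frac{2}{3}$ ($F = 3 \left(- \frac{2}{9}\right) = - \frac{2}{3} \approx -0.66667$)
$F \left(\left(34 + 1\right) + Q{\left(1,-4 \right)}\right) \left(-43\right) = - \frac{2 \left(\left(34 + 1\right) - 10\right)}{3} \left(-43\right) = - \frac{2 \left(35 - 10\right)}{3} \left(-43\right) = \left(- \frac{2}{3}\right) 25 \left(-43\right) = \left(- \frac{50}{3}\right) \left(-43\right) = \frac{2150}{3}$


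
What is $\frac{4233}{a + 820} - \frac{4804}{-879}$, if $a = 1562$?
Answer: $\frac{5054645}{697926} \approx 7.2424$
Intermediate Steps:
$\frac{4233}{a + 820} - \frac{4804}{-879} = \frac{4233}{1562 + 820} - \frac{4804}{-879} = \frac{4233}{2382} - - \frac{4804}{879} = 4233 \cdot \frac{1}{2382} + \frac{4804}{879} = \frac{1411}{794} + \frac{4804}{879} = \frac{5054645}{697926}$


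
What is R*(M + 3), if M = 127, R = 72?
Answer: 9360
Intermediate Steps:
R*(M + 3) = 72*(127 + 3) = 72*130 = 9360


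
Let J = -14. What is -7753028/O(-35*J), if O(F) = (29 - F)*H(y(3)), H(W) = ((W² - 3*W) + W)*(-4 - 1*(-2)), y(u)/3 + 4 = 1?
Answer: -3876514/45639 ≈ -84.939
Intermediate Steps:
y(u) = -9 (y(u) = -12 + 3*1 = -12 + 3 = -9)
H(W) = -2*W² + 4*W (H(W) = (W² - 2*W)*(-4 + 2) = (W² - 2*W)*(-2) = -2*W² + 4*W)
O(F) = -5742 + 198*F (O(F) = (29 - F)*(2*(-9)*(2 - 1*(-9))) = (29 - F)*(2*(-9)*(2 + 9)) = (29 - F)*(2*(-9)*11) = (29 - F)*(-198) = -5742 + 198*F)
-7753028/O(-35*J) = -7753028/(-5742 + 198*(-35*(-14))) = -7753028/(-5742 + 198*490) = -7753028/(-5742 + 97020) = -7753028/91278 = -7753028*1/91278 = -3876514/45639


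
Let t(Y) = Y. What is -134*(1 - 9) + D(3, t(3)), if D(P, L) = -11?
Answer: 1061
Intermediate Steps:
-134*(1 - 9) + D(3, t(3)) = -134*(1 - 9) - 11 = -134*(-8) - 11 = 1072 - 11 = 1061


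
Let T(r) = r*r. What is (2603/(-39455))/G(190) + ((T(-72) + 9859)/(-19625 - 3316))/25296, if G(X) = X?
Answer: -42719222041/114481747364400 ≈ -0.00037315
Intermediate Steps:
T(r) = r**2
(2603/(-39455))/G(190) + ((T(-72) + 9859)/(-19625 - 3316))/25296 = (2603/(-39455))/190 + (((-72)**2 + 9859)/(-19625 - 3316))/25296 = (2603*(-1/39455))*(1/190) + ((5184 + 9859)/(-22941))*(1/25296) = -2603/39455*1/190 + (15043*(-1/22941))*(1/25296) = -137/394550 - 15043/22941*1/25296 = -137/394550 - 15043/580315536 = -42719222041/114481747364400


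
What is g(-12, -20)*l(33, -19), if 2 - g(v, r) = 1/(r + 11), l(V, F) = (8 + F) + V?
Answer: 418/9 ≈ 46.444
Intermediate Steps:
l(V, F) = 8 + F + V
g(v, r) = 2 - 1/(11 + r) (g(v, r) = 2 - 1/(r + 11) = 2 - 1/(11 + r))
g(-12, -20)*l(33, -19) = ((21 + 2*(-20))/(11 - 20))*(8 - 19 + 33) = ((21 - 40)/(-9))*22 = -1/9*(-19)*22 = (19/9)*22 = 418/9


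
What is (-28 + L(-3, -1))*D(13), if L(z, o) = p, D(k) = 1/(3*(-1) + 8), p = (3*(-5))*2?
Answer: -58/5 ≈ -11.600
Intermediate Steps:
p = -30 (p = -15*2 = -30)
D(k) = ⅕ (D(k) = 1/(-3 + 8) = 1/5 = ⅕)
L(z, o) = -30
(-28 + L(-3, -1))*D(13) = (-28 - 30)*(⅕) = -58*⅕ = -58/5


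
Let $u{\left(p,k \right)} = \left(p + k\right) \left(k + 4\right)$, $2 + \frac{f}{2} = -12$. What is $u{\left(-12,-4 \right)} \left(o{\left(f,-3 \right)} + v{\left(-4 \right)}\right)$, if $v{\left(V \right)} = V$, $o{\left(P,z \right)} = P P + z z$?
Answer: $0$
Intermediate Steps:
$f = -28$ ($f = -4 + 2 \left(-12\right) = -4 - 24 = -28$)
$o{\left(P,z \right)} = P^{2} + z^{2}$
$u{\left(p,k \right)} = \left(4 + k\right) \left(k + p\right)$ ($u{\left(p,k \right)} = \left(k + p\right) \left(4 + k\right) = \left(4 + k\right) \left(k + p\right)$)
$u{\left(-12,-4 \right)} \left(o{\left(f,-3 \right)} + v{\left(-4 \right)}\right) = \left(\left(-4\right)^{2} + 4 \left(-4\right) + 4 \left(-12\right) - -48\right) \left(\left(\left(-28\right)^{2} + \left(-3\right)^{2}\right) - 4\right) = \left(16 - 16 - 48 + 48\right) \left(\left(784 + 9\right) - 4\right) = 0 \left(793 - 4\right) = 0 \cdot 789 = 0$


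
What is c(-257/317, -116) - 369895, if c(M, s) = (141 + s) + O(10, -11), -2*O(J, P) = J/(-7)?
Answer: -2589085/7 ≈ -3.6987e+5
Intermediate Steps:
O(J, P) = J/14 (O(J, P) = -J/(2*(-7)) = -J*(-1)/(2*7) = -(-1)*J/14 = J/14)
c(M, s) = 992/7 + s (c(M, s) = (141 + s) + (1/14)*10 = (141 + s) + 5/7 = 992/7 + s)
c(-257/317, -116) - 369895 = (992/7 - 116) - 369895 = 180/7 - 369895 = -2589085/7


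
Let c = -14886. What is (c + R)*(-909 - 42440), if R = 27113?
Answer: -530028223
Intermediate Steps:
(c + R)*(-909 - 42440) = (-14886 + 27113)*(-909 - 42440) = 12227*(-43349) = -530028223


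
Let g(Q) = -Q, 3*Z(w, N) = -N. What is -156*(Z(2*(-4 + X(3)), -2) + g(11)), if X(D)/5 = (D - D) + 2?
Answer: 1612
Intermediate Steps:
X(D) = 10 (X(D) = 5*((D - D) + 2) = 5*(0 + 2) = 5*2 = 10)
Z(w, N) = -N/3 (Z(w, N) = (-N)/3 = -N/3)
-156*(Z(2*(-4 + X(3)), -2) + g(11)) = -156*(-1/3*(-2) - 1*11) = -156*(2/3 - 11) = -156*(-31/3) = 1612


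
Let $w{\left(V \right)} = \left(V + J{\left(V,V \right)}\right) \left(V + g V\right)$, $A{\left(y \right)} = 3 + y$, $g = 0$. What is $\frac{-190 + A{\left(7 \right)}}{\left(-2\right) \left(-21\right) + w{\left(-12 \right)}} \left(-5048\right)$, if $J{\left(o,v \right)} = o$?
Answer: $\frac{30288}{11} \approx 2753.5$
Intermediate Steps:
$w{\left(V \right)} = 2 V^{2}$ ($w{\left(V \right)} = \left(V + V\right) \left(V + 0 V\right) = 2 V \left(V + 0\right) = 2 V V = 2 V^{2}$)
$\frac{-190 + A{\left(7 \right)}}{\left(-2\right) \left(-21\right) + w{\left(-12 \right)}} \left(-5048\right) = \frac{-190 + \left(3 + 7\right)}{\left(-2\right) \left(-21\right) + 2 \left(-12\right)^{2}} \left(-5048\right) = \frac{-190 + 10}{42 + 2 \cdot 144} \left(-5048\right) = - \frac{180}{42 + 288} \left(-5048\right) = - \frac{180}{330} \left(-5048\right) = \left(-180\right) \frac{1}{330} \left(-5048\right) = \left(- \frac{6}{11}\right) \left(-5048\right) = \frac{30288}{11}$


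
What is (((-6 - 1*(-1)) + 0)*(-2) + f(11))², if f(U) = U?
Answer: 441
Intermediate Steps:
(((-6 - 1*(-1)) + 0)*(-2) + f(11))² = (((-6 - 1*(-1)) + 0)*(-2) + 11)² = (((-6 + 1) + 0)*(-2) + 11)² = ((-5 + 0)*(-2) + 11)² = (-5*(-2) + 11)² = (10 + 11)² = 21² = 441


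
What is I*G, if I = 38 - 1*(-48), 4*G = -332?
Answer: -7138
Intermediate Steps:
G = -83 (G = (¼)*(-332) = -83)
I = 86 (I = 38 + 48 = 86)
I*G = 86*(-83) = -7138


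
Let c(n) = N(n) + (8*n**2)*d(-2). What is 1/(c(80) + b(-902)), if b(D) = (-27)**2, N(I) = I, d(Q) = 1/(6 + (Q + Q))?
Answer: 1/26409 ≈ 3.7866e-5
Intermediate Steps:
d(Q) = 1/(6 + 2*Q)
c(n) = n + 4*n**2 (c(n) = n + (8*n**2)*(1/(2*(3 - 2))) = n + (8*n**2)*((1/2)/1) = n + (8*n**2)*((1/2)*1) = n + (8*n**2)*(1/2) = n + 4*n**2)
b(D) = 729
1/(c(80) + b(-902)) = 1/(80*(1 + 4*80) + 729) = 1/(80*(1 + 320) + 729) = 1/(80*321 + 729) = 1/(25680 + 729) = 1/26409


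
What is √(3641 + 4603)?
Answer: 6*√229 ≈ 90.797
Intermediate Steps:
√(3641 + 4603) = √8244 = 6*√229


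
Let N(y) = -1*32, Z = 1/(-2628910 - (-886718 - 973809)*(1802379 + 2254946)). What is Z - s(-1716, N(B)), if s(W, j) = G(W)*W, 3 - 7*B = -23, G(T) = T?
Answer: -22228501666151935439/7548760081365 ≈ -2.9447e+6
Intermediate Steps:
B = 26/7 (B = 3/7 - ⅐*(-23) = 3/7 + 23/7 = 26/7 ≈ 3.7143)
Z = 1/7548760081365 (Z = 1/(-2628910 - (-1860527)*4057325) = 1/(-2628910 - 1*(-7548762710275)) = 1/(-2628910 + 7548762710275) = 1/7548760081365 ≈ 1.3247e-13)
N(y) = -32
s(W, j) = W² (s(W, j) = W*W = W²)
Z - s(-1716, N(B)) = 1/7548760081365 - 1*(-1716)² = 1/7548760081365 - 1*2944656 = 1/7548760081365 - 2944656 = -22228501666151935439/7548760081365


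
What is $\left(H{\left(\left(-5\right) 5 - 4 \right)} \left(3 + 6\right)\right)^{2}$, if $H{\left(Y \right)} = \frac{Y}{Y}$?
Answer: $81$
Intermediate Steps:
$H{\left(Y \right)} = 1$
$\left(H{\left(\left(-5\right) 5 - 4 \right)} \left(3 + 6\right)\right)^{2} = \left(1 \left(3 + 6\right)\right)^{2} = \left(1 \cdot 9\right)^{2} = 9^{2} = 81$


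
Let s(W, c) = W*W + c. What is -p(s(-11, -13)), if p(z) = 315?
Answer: -315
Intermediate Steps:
s(W, c) = c + W² (s(W, c) = W² + c = c + W²)
-p(s(-11, -13)) = -1*315 = -315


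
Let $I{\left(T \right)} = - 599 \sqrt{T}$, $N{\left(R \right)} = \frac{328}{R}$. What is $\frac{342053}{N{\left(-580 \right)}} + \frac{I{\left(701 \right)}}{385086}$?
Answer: $- \frac{49597685}{82} - \frac{599 \sqrt{701}}{385086} \approx -6.0485 \cdot 10^{5}$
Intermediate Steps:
$\frac{342053}{N{\left(-580 \right)}} + \frac{I{\left(701 \right)}}{385086} = \frac{342053}{328 \frac{1}{-580}} + \frac{\left(-599\right) \sqrt{701}}{385086} = \frac{342053}{328 \left(- \frac{1}{580}\right)} + - 599 \sqrt{701} \cdot \frac{1}{385086} = \frac{342053}{- \frac{82}{145}} - \frac{599 \sqrt{701}}{385086} = 342053 \left(- \frac{145}{82}\right) - \frac{599 \sqrt{701}}{385086} = - \frac{49597685}{82} - \frac{599 \sqrt{701}}{385086}$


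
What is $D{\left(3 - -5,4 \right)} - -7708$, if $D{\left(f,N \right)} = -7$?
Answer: $7701$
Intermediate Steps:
$D{\left(3 - -5,4 \right)} - -7708 = -7 - -7708 = -7 + 7708 = 7701$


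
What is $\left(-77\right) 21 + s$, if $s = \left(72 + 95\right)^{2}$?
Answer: $26272$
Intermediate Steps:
$s = 27889$ ($s = 167^{2} = 27889$)
$\left(-77\right) 21 + s = \left(-77\right) 21 + 27889 = -1617 + 27889 = 26272$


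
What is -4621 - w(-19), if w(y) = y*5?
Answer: -4526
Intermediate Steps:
w(y) = 5*y
-4621 - w(-19) = -4621 - 5*(-19) = -4621 - 1*(-95) = -4621 + 95 = -4526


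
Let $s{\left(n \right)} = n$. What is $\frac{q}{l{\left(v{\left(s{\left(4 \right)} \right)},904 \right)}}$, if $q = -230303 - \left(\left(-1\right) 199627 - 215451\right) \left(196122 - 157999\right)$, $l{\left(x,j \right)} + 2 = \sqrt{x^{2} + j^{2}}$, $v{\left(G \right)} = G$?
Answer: $\frac{15823788291}{408614} + \frac{15823788291 \sqrt{51077}}{204307} \approx 1.7543 \cdot 10^{7}$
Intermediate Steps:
$l{\left(x,j \right)} = -2 + \sqrt{j^{2} + x^{2}}$ ($l{\left(x,j \right)} = -2 + \sqrt{x^{2} + j^{2}} = -2 + \sqrt{j^{2} + x^{2}}$)
$q = 15823788291$ ($q = -230303 - \left(-199627 - 215451\right) 38123 = -230303 - \left(-415078\right) 38123 = -230303 - -15824018594 = -230303 + 15824018594 = 15823788291$)
$\frac{q}{l{\left(v{\left(s{\left(4 \right)} \right)},904 \right)}} = \frac{15823788291}{-2 + \sqrt{904^{2} + 4^{2}}} = \frac{15823788291}{-2 + \sqrt{817216 + 16}} = \frac{15823788291}{-2 + \sqrt{817232}} = \frac{15823788291}{-2 + 4 \sqrt{51077}}$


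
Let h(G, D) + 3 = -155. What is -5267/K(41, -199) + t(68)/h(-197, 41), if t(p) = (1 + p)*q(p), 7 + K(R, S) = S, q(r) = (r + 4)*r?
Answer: -34379779/16274 ≈ -2112.6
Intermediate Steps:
q(r) = r*(4 + r) (q(r) = (4 + r)*r = r*(4 + r))
h(G, D) = -158 (h(G, D) = -3 - 155 = -158)
K(R, S) = -7 + S
t(p) = p*(1 + p)*(4 + p) (t(p) = (1 + p)*(p*(4 + p)) = p*(1 + p)*(4 + p))
-5267/K(41, -199) + t(68)/h(-197, 41) = -5267/(-7 - 199) + (68*(1 + 68)*(4 + 68))/(-158) = -5267/(-206) + (68*69*72)*(-1/158) = -5267*(-1/206) + 337824*(-1/158) = 5267/206 - 168912/79 = -34379779/16274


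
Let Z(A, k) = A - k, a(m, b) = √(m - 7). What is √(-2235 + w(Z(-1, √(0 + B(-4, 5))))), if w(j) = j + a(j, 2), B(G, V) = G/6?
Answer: √(-20124 - 3*I*√6 + 3*√3*√(-24 - I*√6))/3 ≈ 0.038581 - 47.285*I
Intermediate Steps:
B(G, V) = G/6 (B(G, V) = G*(⅙) = G/6)
a(m, b) = √(-7 + m)
w(j) = j + √(-7 + j)
√(-2235 + w(Z(-1, √(0 + B(-4, 5))))) = √(-2235 + ((-1 - √(0 + (⅙)*(-4))) + √(-7 + (-1 - √(0 + (⅙)*(-4)))))) = √(-2235 + ((-1 - √(0 - ⅔)) + √(-7 + (-1 - √(0 - ⅔))))) = √(-2235 + ((-1 - √(-⅔)) + √(-7 + (-1 - √(-⅔))))) = √(-2235 + ((-1 - I*√6/3) + √(-7 + (-1 - I*√6/3)))) = √(-2235 + ((-1 - I*√6/3) + √(-8 - I*√6/3))) = √(-2235 + (-1 + √(-8 - I*√6/3) - I*√6/3)) = √(-2236 + √(-8 - I*√6/3) - I*√6/3)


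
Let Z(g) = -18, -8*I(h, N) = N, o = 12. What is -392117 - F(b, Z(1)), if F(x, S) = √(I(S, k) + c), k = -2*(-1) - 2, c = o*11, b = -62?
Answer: -392117 - 2*√33 ≈ -3.9213e+5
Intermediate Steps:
c = 132 (c = 12*11 = 132)
k = 0 (k = 2 - 2 = 0)
I(h, N) = -N/8
F(x, S) = 2*√33 (F(x, S) = √(-⅛*0 + 132) = √(0 + 132) = √132 = 2*√33)
-392117 - F(b, Z(1)) = -392117 - 2*√33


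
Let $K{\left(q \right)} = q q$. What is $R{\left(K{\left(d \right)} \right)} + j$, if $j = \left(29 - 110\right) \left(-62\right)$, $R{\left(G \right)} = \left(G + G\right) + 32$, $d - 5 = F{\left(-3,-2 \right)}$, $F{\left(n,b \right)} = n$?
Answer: $5062$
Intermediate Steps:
$d = 2$ ($d = 5 - 3 = 2$)
$K{\left(q \right)} = q^{2}$
$R{\left(G \right)} = 32 + 2 G$ ($R{\left(G \right)} = 2 G + 32 = 32 + 2 G$)
$j = 5022$ ($j = \left(-81\right) \left(-62\right) = 5022$)
$R{\left(K{\left(d \right)} \right)} + j = \left(32 + 2 \cdot 2^{2}\right) + 5022 = \left(32 + 2 \cdot 4\right) + 5022 = \left(32 + 8\right) + 5022 = 40 + 5022 = 5062$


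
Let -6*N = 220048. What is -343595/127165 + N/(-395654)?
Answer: -39384300643/15094002273 ≈ -2.6093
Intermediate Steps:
N = -110024/3 (N = -⅙*220048 = -110024/3 ≈ -36675.)
-343595/127165 + N/(-395654) = -343595/127165 - 110024/3/(-395654) = -343595*1/127165 - 110024/3*(-1/395654) = -68719/25433 + 55012/593481 = -39384300643/15094002273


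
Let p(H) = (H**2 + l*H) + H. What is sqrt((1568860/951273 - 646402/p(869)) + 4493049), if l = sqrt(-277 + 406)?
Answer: sqrt(296802714385817283847389252 + 341152610189938521865429*sqrt(129))/(275552079*sqrt(870 + sqrt(129))) ≈ 2119.7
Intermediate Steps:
l = sqrt(129) ≈ 11.358
p(H) = H + H**2 + H*sqrt(129) (p(H) = (H**2 + sqrt(129)*H) + H = (H**2 + H*sqrt(129)) + H = H + H**2 + H*sqrt(129))
sqrt((1568860/951273 - 646402/p(869)) + 4493049) = sqrt((1568860/951273 - 646402*1/(869*(1 + 869 + sqrt(129)))) + 4493049) = sqrt((1568860*(1/951273) - 646402*1/(869*(870 + sqrt(129)))) + 4493049) = sqrt((1568860/951273 - 646402/(756030 + 869*sqrt(129))) + 4493049) = sqrt(4274117770237/951273 - 646402/(756030 + 869*sqrt(129)))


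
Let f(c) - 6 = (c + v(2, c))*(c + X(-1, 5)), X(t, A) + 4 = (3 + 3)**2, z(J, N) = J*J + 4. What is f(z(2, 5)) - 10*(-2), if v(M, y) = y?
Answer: 666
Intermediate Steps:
z(J, N) = 4 + J**2 (z(J, N) = J**2 + 4 = 4 + J**2)
X(t, A) = 32 (X(t, A) = -4 + (3 + 3)**2 = -4 + 6**2 = -4 + 36 = 32)
f(c) = 6 + 2*c*(32 + c) (f(c) = 6 + (c + c)*(c + 32) = 6 + (2*c)*(32 + c) = 6 + 2*c*(32 + c))
f(z(2, 5)) - 10*(-2) = (6 + 2*(4 + 2**2)**2 + 64*(4 + 2**2)) - 10*(-2) = (6 + 2*(4 + 4)**2 + 64*(4 + 4)) + 20 = (6 + 2*8**2 + 64*8) + 20 = (6 + 2*64 + 512) + 20 = (6 + 128 + 512) + 20 = 646 + 20 = 666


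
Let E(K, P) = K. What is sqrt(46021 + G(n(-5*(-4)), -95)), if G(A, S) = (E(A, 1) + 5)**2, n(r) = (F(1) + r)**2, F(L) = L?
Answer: sqrt(244937) ≈ 494.91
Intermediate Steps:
n(r) = (1 + r)**2
G(A, S) = (5 + A)**2 (G(A, S) = (A + 5)**2 = (5 + A)**2)
sqrt(46021 + G(n(-5*(-4)), -95)) = sqrt(46021 + (5 + (1 - 5*(-4))**2)**2) = sqrt(46021 + (5 + (1 + 20)**2)**2) = sqrt(46021 + (5 + 21**2)**2) = sqrt(46021 + (5 + 441)**2) = sqrt(46021 + 446**2) = sqrt(46021 + 198916) = sqrt(244937)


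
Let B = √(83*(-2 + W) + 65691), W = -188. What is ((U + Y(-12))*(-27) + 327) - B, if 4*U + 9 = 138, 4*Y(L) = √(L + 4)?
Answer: -2175/4 - √49921 - 27*I*√2/2 ≈ -767.18 - 19.092*I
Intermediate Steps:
Y(L) = √(4 + L)/4 (Y(L) = √(L + 4)/4 = √(4 + L)/4)
U = 129/4 (U = -9/4 + (¼)*138 = -9/4 + 69/2 = 129/4 ≈ 32.250)
B = √49921 (B = √(83*(-2 - 188) + 65691) = √(83*(-190) + 65691) = √(-15770 + 65691) = √49921 ≈ 223.43)
((U + Y(-12))*(-27) + 327) - B = ((129/4 + √(4 - 12)/4)*(-27) + 327) - √49921 = ((129/4 + √(-8)/4)*(-27) + 327) - √49921 = ((129/4 + (2*I*√2)/4)*(-27) + 327) - √49921 = ((129/4 + I*√2/2)*(-27) + 327) - √49921 = ((-3483/4 - 27*I*√2/2) + 327) - √49921 = (-2175/4 - 27*I*√2/2) - √49921 = -2175/4 - √49921 - 27*I*√2/2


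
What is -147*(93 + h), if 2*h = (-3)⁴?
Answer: -39249/2 ≈ -19625.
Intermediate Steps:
h = 81/2 (h = (½)*(-3)⁴ = (½)*81 = 81/2 ≈ 40.500)
-147*(93 + h) = -147*(93 + 81/2) = -147*267/2 = -39249/2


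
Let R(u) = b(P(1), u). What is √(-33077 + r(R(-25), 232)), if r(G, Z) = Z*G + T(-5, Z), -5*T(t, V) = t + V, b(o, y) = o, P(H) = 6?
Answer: 6*I*√22035/5 ≈ 178.13*I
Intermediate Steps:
R(u) = 6
T(t, V) = -V/5 - t/5 (T(t, V) = -(t + V)/5 = -(V + t)/5 = -V/5 - t/5)
r(G, Z) = 1 - Z/5 + G*Z (r(G, Z) = Z*G + (-Z/5 - ⅕*(-5)) = G*Z + (-Z/5 + 1) = G*Z + (1 - Z/5) = 1 - Z/5 + G*Z)
√(-33077 + r(R(-25), 232)) = √(-33077 + (1 - ⅕*232 + 6*232)) = √(-33077 + (1 - 232/5 + 1392)) = √(-33077 + 6733/5) = √(-158652/5) = 6*I*√22035/5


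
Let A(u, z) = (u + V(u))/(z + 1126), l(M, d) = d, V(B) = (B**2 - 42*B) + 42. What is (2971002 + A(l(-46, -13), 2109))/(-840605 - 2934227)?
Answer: -4805596107/6105790760 ≈ -0.78706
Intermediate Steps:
V(B) = 42 + B**2 - 42*B
A(u, z) = (42 + u**2 - 41*u)/(1126 + z) (A(u, z) = (u + (42 + u**2 - 42*u))/(z + 1126) = (42 + u**2 - 41*u)/(1126 + z))
(2971002 + A(l(-46, -13), 2109))/(-840605 - 2934227) = (2971002 + (42 + (-13)**2 - 41*(-13))/(1126 + 2109))/(-840605 - 2934227) = (2971002 + (42 + 169 + 533)/3235)/(-3774832) = (2971002 + (1/3235)*744)*(-1/3774832) = (2971002 + 744/3235)*(-1/3774832) = (9611192214/3235)*(-1/3774832) = -4805596107/6105790760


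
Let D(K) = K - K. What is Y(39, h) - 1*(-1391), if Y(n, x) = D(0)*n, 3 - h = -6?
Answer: 1391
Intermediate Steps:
D(K) = 0
h = 9 (h = 3 - 1*(-6) = 3 + 6 = 9)
Y(n, x) = 0 (Y(n, x) = 0*n = 0)
Y(39, h) - 1*(-1391) = 0 - 1*(-1391) = 0 + 1391 = 1391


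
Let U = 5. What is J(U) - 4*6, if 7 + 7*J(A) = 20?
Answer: -155/7 ≈ -22.143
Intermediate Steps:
J(A) = 13/7 (J(A) = -1 + (⅐)*20 = -1 + 20/7 = 13/7)
J(U) - 4*6 = 13/7 - 4*6 = 13/7 - 24 = -155/7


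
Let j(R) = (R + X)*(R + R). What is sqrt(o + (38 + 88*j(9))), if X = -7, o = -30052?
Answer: I*sqrt(26846) ≈ 163.85*I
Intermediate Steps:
j(R) = 2*R*(-7 + R) (j(R) = (R - 7)*(R + R) = (-7 + R)*(2*R) = 2*R*(-7 + R))
sqrt(o + (38 + 88*j(9))) = sqrt(-30052 + (38 + 88*(2*9*(-7 + 9)))) = sqrt(-30052 + (38 + 88*(2*9*2))) = sqrt(-30052 + (38 + 88*36)) = sqrt(-30052 + (38 + 3168)) = sqrt(-30052 + 3206) = sqrt(-26846) = I*sqrt(26846)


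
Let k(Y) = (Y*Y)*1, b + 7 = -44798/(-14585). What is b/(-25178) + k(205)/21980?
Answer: 1543372737631/807152043740 ≈ 1.9121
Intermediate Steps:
b = -57297/14585 (b = -7 - 44798/(-14585) = -7 - 44798*(-1/14585) = -7 + 44798/14585 = -57297/14585 ≈ -3.9285)
k(Y) = Y² (k(Y) = Y²*1 = Y²)
b/(-25178) + k(205)/21980 = -57297/14585/(-25178) + 205²/21980 = -57297/14585*(-1/25178) + 42025*(1/21980) = 57297/367221130 + 8405/4396 = 1543372737631/807152043740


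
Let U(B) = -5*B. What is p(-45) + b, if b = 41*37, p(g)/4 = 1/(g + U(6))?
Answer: 113771/75 ≈ 1516.9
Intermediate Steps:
p(g) = 4/(-30 + g) (p(g) = 4/(g - 5*6) = 4/(g - 30) = 4/(-30 + g))
b = 1517
p(-45) + b = 4/(-30 - 45) + 1517 = 4/(-75) + 1517 = 4*(-1/75) + 1517 = -4/75 + 1517 = 113771/75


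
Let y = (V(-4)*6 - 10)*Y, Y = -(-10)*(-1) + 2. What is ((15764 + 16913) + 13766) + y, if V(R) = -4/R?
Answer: 46475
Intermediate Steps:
Y = -8 (Y = -2*5 + 2 = -10 + 2 = -8)
y = 32 (y = (-4/(-4)*6 - 10)*(-8) = (-4*(-1/4)*6 - 10)*(-8) = (1*6 - 10)*(-8) = (6 - 10)*(-8) = -4*(-8) = 32)
((15764 + 16913) + 13766) + y = ((15764 + 16913) + 13766) + 32 = (32677 + 13766) + 32 = 46443 + 32 = 46475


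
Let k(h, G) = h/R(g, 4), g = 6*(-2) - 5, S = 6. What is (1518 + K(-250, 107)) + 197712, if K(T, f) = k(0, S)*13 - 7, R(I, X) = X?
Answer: 199223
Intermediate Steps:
g = -17 (g = -12 - 5 = -17)
k(h, G) = h/4
K(T, f) = -7 (K(T, f) = ((1/4)*0)*13 - 7 = 0*13 - 7 = 0 - 7 = -7)
(1518 + K(-250, 107)) + 197712 = (1518 - 7) + 197712 = 1511 + 197712 = 199223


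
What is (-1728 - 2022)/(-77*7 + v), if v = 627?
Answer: -1875/44 ≈ -42.614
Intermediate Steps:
(-1728 - 2022)/(-77*7 + v) = (-1728 - 2022)/(-77*7 + 627) = -3750/(-539 + 627) = -3750/88 = -3750*1/88 = -1875/44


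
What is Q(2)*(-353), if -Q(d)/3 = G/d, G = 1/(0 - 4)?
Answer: -1059/8 ≈ -132.38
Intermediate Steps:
G = -1/4 (G = 1/(-4) = -1/4 ≈ -0.25000)
Q(d) = 3/(4*d) (Q(d) = -(-3)/(4*d) = 3/(4*d))
Q(2)*(-353) = ((3/4)/2)*(-353) = ((3/4)*(1/2))*(-353) = (3/8)*(-353) = -1059/8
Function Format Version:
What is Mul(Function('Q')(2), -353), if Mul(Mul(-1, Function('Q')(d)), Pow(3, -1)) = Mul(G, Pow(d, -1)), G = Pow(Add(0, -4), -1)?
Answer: Rational(-1059, 8) ≈ -132.38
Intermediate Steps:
G = Rational(-1, 4) (G = Pow(-4, -1) = Rational(-1, 4) ≈ -0.25000)
Function('Q')(d) = Mul(Rational(3, 4), Pow(d, -1)) (Function('Q')(d) = Mul(-3, Mul(Rational(-1, 4), Pow(d, -1))) = Mul(Rational(3, 4), Pow(d, -1)))
Mul(Function('Q')(2), -353) = Mul(Mul(Rational(3, 4), Pow(2, -1)), -353) = Mul(Mul(Rational(3, 4), Rational(1, 2)), -353) = Mul(Rational(3, 8), -353) = Rational(-1059, 8)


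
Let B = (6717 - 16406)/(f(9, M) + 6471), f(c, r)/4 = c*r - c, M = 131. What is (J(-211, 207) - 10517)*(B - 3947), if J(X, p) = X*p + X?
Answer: 88705712290/413 ≈ 2.1478e+8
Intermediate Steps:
f(c, r) = -4*c + 4*c*r (f(c, r) = 4*(c*r - c) = 4*(-c + c*r) = -4*c + 4*c*r)
B = -9689/11151 (B = (6717 - 16406)/(4*9*(-1 + 131) + 6471) = -9689/(4*9*130 + 6471) = -9689/(4680 + 6471) = -9689/11151 ≈ -0.86889)
J(X, p) = X + X*p
(J(-211, 207) - 10517)*(B - 3947) = (-211*(1 + 207) - 10517)*(-9689/11151 - 3947) = (-211*208 - 10517)*(-44022686/11151) = (-43888 - 10517)*(-44022686/11151) = -54405*(-44022686/11151) = 88705712290/413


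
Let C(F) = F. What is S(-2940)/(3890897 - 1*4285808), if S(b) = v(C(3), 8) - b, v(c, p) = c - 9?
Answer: -326/43879 ≈ -0.0074295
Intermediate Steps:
v(c, p) = -9 + c
S(b) = -6 - b (S(b) = (-9 + 3) - b = -6 - b)
S(-2940)/(3890897 - 1*4285808) = (-6 - 1*(-2940))/(3890897 - 1*4285808) = (-6 + 2940)/(3890897 - 4285808) = 2934/(-394911) = 2934*(-1/394911) = -326/43879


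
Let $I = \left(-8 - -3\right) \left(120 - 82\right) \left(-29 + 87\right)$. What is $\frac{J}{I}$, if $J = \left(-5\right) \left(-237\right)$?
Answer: $- \frac{237}{2204} \approx -0.10753$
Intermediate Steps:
$I = -11020$ ($I = \left(-8 + 3\right) 38 \cdot 58 = \left(-5\right) 2204 = -11020$)
$J = 1185$
$\frac{J}{I} = \frac{1185}{-11020} = 1185 \left(- \frac{1}{11020}\right) = - \frac{237}{2204}$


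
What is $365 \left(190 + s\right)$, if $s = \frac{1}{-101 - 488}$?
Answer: $\frac{40846785}{589} \approx 69349.0$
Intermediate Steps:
$s = - \frac{1}{589}$ ($s = \frac{1}{-589} = - \frac{1}{589} \approx -0.0016978$)
$365 \left(190 + s\right) = 365 \left(190 - \frac{1}{589}\right) = 365 \cdot \frac{111909}{589} = \frac{40846785}{589}$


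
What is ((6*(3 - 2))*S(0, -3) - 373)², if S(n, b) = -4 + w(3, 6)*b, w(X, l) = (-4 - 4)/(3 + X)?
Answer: 139129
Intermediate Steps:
w(X, l) = -8/(3 + X)
S(n, b) = -4 - 4*b/3 (S(n, b) = -4 + (-8/(3 + 3))*b = -4 + (-8/6)*b = -4 + (-8*⅙)*b = -4 - 4*b/3)
((6*(3 - 2))*S(0, -3) - 373)² = ((6*(3 - 2))*(-4 - 4/3*(-3)) - 373)² = ((6*1)*(-4 + 4) - 373)² = (6*0 - 373)² = (0 - 373)² = (-373)² = 139129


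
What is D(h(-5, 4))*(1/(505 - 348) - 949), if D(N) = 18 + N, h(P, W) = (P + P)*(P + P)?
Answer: -17581056/157 ≈ -1.1198e+5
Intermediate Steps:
h(P, W) = 4*P² (h(P, W) = (2*P)*(2*P) = 4*P²)
D(h(-5, 4))*(1/(505 - 348) - 949) = (18 + 4*(-5)²)*(1/(505 - 348) - 949) = (18 + 4*25)*(1/157 - 949) = (18 + 100)*(1/157 - 949) = 118*(-148992/157) = -17581056/157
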